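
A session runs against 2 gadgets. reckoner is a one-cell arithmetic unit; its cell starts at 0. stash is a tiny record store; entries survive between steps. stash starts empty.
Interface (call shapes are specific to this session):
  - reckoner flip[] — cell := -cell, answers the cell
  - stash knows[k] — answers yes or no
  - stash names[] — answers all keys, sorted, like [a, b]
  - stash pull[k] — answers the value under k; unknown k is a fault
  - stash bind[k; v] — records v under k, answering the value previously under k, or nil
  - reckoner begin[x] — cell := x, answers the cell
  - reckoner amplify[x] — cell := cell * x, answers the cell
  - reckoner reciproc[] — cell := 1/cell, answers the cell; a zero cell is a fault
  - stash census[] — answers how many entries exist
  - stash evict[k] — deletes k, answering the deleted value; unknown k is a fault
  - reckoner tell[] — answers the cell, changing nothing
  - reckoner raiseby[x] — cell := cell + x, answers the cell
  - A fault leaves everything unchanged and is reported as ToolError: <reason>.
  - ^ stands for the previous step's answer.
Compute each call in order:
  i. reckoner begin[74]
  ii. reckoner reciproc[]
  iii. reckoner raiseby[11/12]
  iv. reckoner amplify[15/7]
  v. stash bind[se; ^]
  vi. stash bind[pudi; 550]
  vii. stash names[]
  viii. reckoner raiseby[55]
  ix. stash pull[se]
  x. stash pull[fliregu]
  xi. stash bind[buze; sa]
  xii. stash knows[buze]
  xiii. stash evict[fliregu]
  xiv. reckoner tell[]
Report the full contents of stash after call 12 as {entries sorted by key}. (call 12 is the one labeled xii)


Answer: {buze=sa, pudi=550, se=295/148}

Derivation:
I invoke reckoner begin passing x→74, — result: 74.
Next I call reckoner reciproc(), and see 1/74.
Next I call reckoner raiseby passing x→11/12: 413/444.
I run reckoner amplify passing x→15/7, — result: 295/148.
Then stash bind passing k→se, v→^, and see nil.
Then stash bind passing k→pudi, v→550, and get nil.
I invoke stash names(), — result: [pudi, se].
I try reckoner raiseby passing x→55, and see 8435/148.
Calling stash pull passing k→se, and observe 295/148.
I invoke stash pull passing k→fliregu, — result: ToolError: no such key fliregu.
Invoking stash bind passing k→buze, v→sa, → nil.
Invoking stash knows passing k→buze, giving yes.
Using stash evict passing k→fliregu, and see ToolError: no such key fliregu.
Invoking reckoner tell(), and get 8435/148.


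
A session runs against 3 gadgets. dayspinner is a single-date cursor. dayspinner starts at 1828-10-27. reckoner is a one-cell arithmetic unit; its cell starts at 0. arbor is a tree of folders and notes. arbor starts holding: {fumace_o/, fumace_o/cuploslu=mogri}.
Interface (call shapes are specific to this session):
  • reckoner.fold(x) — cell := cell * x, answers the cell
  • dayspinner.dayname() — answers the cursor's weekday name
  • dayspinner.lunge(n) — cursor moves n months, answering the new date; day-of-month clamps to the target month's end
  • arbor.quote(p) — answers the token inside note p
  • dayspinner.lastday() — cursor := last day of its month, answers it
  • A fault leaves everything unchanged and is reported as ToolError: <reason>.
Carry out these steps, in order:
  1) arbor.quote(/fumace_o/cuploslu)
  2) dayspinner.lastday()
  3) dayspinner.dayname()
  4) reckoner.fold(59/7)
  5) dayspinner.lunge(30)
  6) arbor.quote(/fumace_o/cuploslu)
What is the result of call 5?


Answer: 1831-04-30

Derivation:
CALL arbor.quote[p→/fumace_o/cuploslu]
RET  mogri
CALL dayspinner.lastday[]
RET  1828-10-31
CALL dayspinner.dayname[]
RET  Friday
CALL reckoner.fold[x→59/7]
RET  0
CALL dayspinner.lunge[n→30]
RET  1831-04-30
CALL arbor.quote[p→/fumace_o/cuploslu]
RET  mogri


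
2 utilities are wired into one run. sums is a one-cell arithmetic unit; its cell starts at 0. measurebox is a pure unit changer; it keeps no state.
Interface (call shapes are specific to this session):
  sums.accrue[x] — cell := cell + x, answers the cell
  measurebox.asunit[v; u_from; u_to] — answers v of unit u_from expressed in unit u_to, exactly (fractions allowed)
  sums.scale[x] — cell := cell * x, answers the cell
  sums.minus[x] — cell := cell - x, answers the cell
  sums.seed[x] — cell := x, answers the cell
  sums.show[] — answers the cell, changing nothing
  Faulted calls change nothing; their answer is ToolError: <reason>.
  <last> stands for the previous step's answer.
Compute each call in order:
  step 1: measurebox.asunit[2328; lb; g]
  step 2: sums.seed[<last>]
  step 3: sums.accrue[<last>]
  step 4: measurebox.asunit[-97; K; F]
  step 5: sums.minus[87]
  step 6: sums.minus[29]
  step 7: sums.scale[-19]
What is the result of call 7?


Step: measurebox.asunit[v='2328'; u_from='lb'; u_to='g']
Result: 13199537967/12500
Step: sums.seed[x='<last>']
Result: 13199537967/12500
Step: sums.accrue[x='<last>']
Result: 13199537967/6250
Step: measurebox.asunit[v='-97'; u_from='K'; u_to='F']
Result: -63427/100
Step: sums.minus[x='87']
Result: 13198994217/6250
Step: sums.minus[x='29']
Result: 13198812967/6250
Step: sums.scale[x='-19']
Result: -250777446373/6250

Answer: -250777446373/6250


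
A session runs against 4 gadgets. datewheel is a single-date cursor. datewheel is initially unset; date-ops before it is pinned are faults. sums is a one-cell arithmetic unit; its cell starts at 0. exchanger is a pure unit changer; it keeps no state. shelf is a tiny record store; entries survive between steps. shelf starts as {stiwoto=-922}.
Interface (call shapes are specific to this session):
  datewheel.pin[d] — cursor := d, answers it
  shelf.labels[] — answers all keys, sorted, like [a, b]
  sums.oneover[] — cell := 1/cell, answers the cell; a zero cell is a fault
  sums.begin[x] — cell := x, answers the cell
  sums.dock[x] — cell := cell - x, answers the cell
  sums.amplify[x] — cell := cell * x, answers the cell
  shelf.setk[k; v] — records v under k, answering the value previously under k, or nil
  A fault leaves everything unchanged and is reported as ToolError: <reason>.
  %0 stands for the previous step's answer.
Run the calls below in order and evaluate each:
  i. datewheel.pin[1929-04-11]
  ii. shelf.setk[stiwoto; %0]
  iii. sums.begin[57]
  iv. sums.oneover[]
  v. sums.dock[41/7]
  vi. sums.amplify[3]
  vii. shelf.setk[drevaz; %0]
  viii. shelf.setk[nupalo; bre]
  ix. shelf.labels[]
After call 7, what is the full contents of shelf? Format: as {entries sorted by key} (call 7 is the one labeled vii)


>>> datewheel.pin d: 1929-04-11
  1929-04-11
>>> shelf.setk k: stiwoto v: %0
  -922
>>> sums.begin x: 57
  57
>>> sums.oneover
  1/57
>>> sums.dock x: 41/7
  -2330/399
>>> sums.amplify x: 3
  -2330/133
>>> shelf.setk k: drevaz v: %0
  nil
>>> shelf.setk k: nupalo v: bre
  nil
>>> shelf.labels
  [drevaz, nupalo, stiwoto]

Answer: {drevaz=-2330/133, stiwoto=1929-04-11}


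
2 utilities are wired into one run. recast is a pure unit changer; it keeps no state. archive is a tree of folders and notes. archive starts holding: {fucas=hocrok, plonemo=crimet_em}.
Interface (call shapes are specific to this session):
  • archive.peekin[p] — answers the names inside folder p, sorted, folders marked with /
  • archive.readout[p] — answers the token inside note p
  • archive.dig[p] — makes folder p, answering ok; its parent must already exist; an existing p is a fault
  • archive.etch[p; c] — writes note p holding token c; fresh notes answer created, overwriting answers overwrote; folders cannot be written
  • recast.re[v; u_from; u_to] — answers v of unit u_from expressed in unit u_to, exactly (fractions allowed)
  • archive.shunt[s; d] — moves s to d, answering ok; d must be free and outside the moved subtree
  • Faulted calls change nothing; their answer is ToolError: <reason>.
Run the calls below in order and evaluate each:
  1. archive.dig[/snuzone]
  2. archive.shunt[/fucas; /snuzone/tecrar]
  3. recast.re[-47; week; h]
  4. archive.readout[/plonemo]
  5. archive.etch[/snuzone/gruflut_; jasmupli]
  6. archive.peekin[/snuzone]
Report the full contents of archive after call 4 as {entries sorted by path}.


Act: dig[p='/snuzone']
Obs: ok
Act: shunt[s='/fucas'; d='/snuzone/tecrar']
Obs: ok
Act: re[v='-47'; u_from='week'; u_to='h']
Obs: -7896
Act: readout[p='/plonemo']
Obs: crimet_em
Act: etch[p='/snuzone/gruflut_'; c='jasmupli']
Obs: created
Act: peekin[p='/snuzone']
Obs: [gruflut_, tecrar]

Answer: {plonemo=crimet_em, snuzone/, snuzone/tecrar=hocrok}


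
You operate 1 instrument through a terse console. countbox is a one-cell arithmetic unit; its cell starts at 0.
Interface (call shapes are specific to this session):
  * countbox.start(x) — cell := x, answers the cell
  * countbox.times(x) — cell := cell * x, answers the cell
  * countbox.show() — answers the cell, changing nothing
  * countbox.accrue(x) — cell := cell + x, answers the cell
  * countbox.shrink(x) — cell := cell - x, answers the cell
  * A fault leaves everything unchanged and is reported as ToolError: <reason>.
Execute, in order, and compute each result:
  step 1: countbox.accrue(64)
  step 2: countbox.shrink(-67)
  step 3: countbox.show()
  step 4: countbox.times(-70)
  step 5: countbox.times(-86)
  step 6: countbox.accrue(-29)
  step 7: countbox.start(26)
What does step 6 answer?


Answer: 788591

Derivation:
-> countbox.accrue(x=64)
<- 64
-> countbox.shrink(x=-67)
<- 131
-> countbox.show()
<- 131
-> countbox.times(x=-70)
<- -9170
-> countbox.times(x=-86)
<- 788620
-> countbox.accrue(x=-29)
<- 788591
-> countbox.start(x=26)
<- 26


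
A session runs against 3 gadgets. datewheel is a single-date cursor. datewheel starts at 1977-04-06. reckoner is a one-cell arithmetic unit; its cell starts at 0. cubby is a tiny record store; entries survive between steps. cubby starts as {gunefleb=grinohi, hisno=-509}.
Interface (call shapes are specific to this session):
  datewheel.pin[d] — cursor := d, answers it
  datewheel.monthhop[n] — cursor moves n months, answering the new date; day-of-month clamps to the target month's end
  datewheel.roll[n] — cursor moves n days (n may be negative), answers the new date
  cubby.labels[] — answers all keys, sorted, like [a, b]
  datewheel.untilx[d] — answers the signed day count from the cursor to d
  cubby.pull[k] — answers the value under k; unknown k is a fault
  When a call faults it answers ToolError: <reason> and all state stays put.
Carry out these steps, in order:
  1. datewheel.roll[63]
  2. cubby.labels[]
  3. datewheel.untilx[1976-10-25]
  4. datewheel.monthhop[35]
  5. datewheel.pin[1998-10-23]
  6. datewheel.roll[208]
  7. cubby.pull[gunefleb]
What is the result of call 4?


Answer: 1980-05-08

Derivation:
# 1. datewheel.roll(n→63) => 1977-06-08
# 2. cubby.labels() => [gunefleb, hisno]
# 3. datewheel.untilx(d→1976-10-25) => -226
# 4. datewheel.monthhop(n→35) => 1980-05-08
# 5. datewheel.pin(d→1998-10-23) => 1998-10-23
# 6. datewheel.roll(n→208) => 1999-05-19
# 7. cubby.pull(k→gunefleb) => grinohi


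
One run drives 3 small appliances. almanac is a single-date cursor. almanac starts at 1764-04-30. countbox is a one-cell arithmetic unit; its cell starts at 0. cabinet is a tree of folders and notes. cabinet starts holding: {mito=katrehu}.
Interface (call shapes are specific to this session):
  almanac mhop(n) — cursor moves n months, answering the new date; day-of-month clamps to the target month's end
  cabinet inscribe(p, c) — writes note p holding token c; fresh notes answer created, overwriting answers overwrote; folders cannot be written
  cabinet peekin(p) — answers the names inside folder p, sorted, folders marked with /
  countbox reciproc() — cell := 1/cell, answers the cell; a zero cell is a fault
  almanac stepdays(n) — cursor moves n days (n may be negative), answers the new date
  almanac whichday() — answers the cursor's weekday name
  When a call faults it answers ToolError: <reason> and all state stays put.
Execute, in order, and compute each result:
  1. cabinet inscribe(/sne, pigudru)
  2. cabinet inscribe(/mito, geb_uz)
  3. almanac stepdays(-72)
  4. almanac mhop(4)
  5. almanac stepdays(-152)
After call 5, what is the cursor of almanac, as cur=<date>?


Answer: cur=1764-01-18

Derivation:
[in] cabinet inscribe p: /sne c: pigudru
= created
[in] cabinet inscribe p: /mito c: geb_uz
= overwrote
[in] almanac stepdays n: -72
= 1764-02-18
[in] almanac mhop n: 4
= 1764-06-18
[in] almanac stepdays n: -152
= 1764-01-18


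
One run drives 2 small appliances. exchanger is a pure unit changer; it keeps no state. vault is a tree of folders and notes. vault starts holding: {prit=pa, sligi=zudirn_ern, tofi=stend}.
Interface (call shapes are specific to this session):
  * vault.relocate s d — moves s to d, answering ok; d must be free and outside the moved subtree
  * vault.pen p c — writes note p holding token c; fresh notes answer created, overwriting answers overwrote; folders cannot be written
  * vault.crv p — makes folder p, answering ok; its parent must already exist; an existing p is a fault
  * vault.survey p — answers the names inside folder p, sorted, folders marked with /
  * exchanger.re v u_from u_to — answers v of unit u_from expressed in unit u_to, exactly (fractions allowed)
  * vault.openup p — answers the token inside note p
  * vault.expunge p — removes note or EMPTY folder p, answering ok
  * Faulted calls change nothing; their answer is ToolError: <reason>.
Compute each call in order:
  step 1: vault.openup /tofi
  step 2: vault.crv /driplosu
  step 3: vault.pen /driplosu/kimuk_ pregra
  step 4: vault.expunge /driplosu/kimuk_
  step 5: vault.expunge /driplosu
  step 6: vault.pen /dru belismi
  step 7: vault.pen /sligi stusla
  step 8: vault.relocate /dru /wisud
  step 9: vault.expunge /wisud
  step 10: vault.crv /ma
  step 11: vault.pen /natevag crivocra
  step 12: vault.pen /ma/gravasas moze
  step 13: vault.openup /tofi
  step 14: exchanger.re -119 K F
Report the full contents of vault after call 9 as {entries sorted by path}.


% vault.openup p=/tofi
= stend
% vault.crv p=/driplosu
= ok
% vault.pen p=/driplosu/kimuk_ c=pregra
= created
% vault.expunge p=/driplosu/kimuk_
= ok
% vault.expunge p=/driplosu
= ok
% vault.pen p=/dru c=belismi
= created
% vault.pen p=/sligi c=stusla
= overwrote
% vault.relocate s=/dru d=/wisud
= ok
% vault.expunge p=/wisud
= ok
% vault.crv p=/ma
= ok
% vault.pen p=/natevag c=crivocra
= created
% vault.pen p=/ma/gravasas c=moze
= created
% vault.openup p=/tofi
= stend
% exchanger.re v=-119 u_from=K u_to=F
= -67387/100

Answer: {prit=pa, sligi=stusla, tofi=stend}


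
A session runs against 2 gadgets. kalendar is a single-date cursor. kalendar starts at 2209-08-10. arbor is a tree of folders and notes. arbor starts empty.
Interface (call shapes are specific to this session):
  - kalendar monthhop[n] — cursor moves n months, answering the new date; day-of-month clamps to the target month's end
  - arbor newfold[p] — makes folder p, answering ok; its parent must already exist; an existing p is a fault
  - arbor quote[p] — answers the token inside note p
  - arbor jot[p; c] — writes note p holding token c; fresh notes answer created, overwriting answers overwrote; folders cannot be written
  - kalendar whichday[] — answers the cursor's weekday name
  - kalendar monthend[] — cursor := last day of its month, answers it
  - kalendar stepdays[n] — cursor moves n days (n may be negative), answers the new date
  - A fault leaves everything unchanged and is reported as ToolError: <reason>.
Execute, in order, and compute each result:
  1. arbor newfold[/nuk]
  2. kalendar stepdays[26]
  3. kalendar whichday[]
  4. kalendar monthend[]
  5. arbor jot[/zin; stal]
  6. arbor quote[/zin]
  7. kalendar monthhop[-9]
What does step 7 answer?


Answer: 2208-12-30

Derivation:
// 1. arbor newfold(p: /nuk) => ok
// 2. kalendar stepdays(n: 26) => 2209-09-05
// 3. kalendar whichday() => Tuesday
// 4. kalendar monthend() => 2209-09-30
// 5. arbor jot(p: /zin, c: stal) => created
// 6. arbor quote(p: /zin) => stal
// 7. kalendar monthhop(n: -9) => 2208-12-30


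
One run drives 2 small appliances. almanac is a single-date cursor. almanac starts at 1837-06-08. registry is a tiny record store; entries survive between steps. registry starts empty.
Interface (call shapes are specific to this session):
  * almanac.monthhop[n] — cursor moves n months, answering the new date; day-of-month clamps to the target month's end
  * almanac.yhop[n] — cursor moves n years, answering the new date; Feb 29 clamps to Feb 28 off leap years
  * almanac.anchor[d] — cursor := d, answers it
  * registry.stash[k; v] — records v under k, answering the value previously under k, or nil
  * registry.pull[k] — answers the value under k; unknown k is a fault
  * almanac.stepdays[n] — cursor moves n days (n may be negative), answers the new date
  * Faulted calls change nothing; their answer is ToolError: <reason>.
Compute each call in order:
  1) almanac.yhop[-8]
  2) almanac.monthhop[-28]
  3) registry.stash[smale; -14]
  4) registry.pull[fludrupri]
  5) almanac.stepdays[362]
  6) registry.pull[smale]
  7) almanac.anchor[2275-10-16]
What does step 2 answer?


Answer: 1827-02-08

Derivation:
# 1. yhop(n: -8) ~> 1829-06-08
# 2. monthhop(n: -28) ~> 1827-02-08
# 3. stash(k: smale, v: -14) ~> nil
# 4. pull(k: fludrupri) ~> ToolError: no such key fludrupri
# 5. stepdays(n: 362) ~> 1828-02-05
# 6. pull(k: smale) ~> -14
# 7. anchor(d: 2275-10-16) ~> 2275-10-16


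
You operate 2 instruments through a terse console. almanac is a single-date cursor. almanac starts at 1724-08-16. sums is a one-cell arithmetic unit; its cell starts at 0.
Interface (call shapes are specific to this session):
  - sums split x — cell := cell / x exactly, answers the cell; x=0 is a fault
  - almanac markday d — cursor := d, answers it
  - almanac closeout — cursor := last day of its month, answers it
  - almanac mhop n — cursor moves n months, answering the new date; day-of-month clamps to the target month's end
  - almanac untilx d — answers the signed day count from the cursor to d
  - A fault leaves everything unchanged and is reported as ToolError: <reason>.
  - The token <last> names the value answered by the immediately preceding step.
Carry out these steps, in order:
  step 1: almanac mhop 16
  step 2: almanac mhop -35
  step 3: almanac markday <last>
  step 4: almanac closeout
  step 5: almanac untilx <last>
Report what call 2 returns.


> almanac mhop n='16'
:: 1725-12-16
> almanac mhop n='-35'
:: 1723-01-16
> almanac markday d='<last>'
:: 1723-01-16
> almanac closeout
:: 1723-01-31
> almanac untilx d='<last>'
:: 0

Answer: 1723-01-16


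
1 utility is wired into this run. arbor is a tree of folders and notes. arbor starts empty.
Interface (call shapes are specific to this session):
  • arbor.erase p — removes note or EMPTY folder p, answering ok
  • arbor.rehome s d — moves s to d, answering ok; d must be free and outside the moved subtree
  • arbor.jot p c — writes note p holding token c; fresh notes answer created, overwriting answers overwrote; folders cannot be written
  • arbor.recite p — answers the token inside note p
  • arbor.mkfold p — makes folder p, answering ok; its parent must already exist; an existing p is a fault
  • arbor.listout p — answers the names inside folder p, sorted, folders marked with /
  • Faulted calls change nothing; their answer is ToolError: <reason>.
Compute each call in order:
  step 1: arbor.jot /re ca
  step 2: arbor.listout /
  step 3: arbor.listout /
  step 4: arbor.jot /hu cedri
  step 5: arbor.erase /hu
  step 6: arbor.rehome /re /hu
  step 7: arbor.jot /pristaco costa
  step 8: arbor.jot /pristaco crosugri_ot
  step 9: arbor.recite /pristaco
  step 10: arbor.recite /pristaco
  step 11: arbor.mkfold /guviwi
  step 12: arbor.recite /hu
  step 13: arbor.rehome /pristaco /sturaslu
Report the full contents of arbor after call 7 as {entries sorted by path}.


Answer: {hu=ca, pristaco=costa}

Derivation:
% arbor.jot(p→/re, c→ca) ~> created
% arbor.listout(p→/) ~> [re]
% arbor.listout(p→/) ~> [re]
% arbor.jot(p→/hu, c→cedri) ~> created
% arbor.erase(p→/hu) ~> ok
% arbor.rehome(s→/re, d→/hu) ~> ok
% arbor.jot(p→/pristaco, c→costa) ~> created
% arbor.jot(p→/pristaco, c→crosugri_ot) ~> overwrote
% arbor.recite(p→/pristaco) ~> crosugri_ot
% arbor.recite(p→/pristaco) ~> crosugri_ot
% arbor.mkfold(p→/guviwi) ~> ok
% arbor.recite(p→/hu) ~> ca
% arbor.rehome(s→/pristaco, d→/sturaslu) ~> ok


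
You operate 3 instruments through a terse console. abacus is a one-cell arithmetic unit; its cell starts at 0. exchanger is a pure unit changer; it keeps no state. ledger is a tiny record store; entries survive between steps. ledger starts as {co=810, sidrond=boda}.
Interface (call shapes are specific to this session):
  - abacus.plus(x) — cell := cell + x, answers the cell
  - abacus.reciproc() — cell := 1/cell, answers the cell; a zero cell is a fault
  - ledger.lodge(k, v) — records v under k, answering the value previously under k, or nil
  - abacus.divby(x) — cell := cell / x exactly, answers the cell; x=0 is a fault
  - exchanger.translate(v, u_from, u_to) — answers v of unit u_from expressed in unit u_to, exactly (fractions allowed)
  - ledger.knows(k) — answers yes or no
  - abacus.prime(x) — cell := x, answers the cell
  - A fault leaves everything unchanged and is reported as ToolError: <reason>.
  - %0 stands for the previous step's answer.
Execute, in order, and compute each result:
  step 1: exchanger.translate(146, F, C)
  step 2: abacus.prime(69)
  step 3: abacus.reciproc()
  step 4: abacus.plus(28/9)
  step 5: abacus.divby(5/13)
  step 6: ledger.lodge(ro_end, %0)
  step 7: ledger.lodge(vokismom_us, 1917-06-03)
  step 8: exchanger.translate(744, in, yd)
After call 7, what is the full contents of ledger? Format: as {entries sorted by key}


Step: translate[v→146; u_from→F; u_to→C]
Result: 190/3
Step: prime[x→69]
Result: 69
Step: reciproc[]
Result: 1/69
Step: plus[x→28/9]
Result: 647/207
Step: divby[x→5/13]
Result: 8411/1035
Step: lodge[k→ro_end; v→%0]
Result: nil
Step: lodge[k→vokismom_us; v→1917-06-03]
Result: nil
Step: translate[v→744; u_from→in; u_to→yd]
Result: 62/3

Answer: {co=810, ro_end=8411/1035, sidrond=boda, vokismom_us=1917-06-03}


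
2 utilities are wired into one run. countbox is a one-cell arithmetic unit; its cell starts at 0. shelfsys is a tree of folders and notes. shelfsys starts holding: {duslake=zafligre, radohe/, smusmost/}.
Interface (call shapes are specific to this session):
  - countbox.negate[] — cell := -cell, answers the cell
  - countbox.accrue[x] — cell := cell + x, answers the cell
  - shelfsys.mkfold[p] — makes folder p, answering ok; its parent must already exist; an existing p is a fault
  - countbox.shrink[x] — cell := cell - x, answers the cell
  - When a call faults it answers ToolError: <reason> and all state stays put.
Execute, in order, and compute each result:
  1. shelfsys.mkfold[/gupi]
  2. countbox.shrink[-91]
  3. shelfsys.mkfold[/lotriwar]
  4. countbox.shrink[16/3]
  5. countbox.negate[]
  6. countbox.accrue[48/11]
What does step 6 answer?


Answer: -2683/33

Derivation:
$ shelfsys.mkfold p: /gupi
[out] ok
$ countbox.shrink x: -91
[out] 91
$ shelfsys.mkfold p: /lotriwar
[out] ok
$ countbox.shrink x: 16/3
[out] 257/3
$ countbox.negate
[out] -257/3
$ countbox.accrue x: 48/11
[out] -2683/33


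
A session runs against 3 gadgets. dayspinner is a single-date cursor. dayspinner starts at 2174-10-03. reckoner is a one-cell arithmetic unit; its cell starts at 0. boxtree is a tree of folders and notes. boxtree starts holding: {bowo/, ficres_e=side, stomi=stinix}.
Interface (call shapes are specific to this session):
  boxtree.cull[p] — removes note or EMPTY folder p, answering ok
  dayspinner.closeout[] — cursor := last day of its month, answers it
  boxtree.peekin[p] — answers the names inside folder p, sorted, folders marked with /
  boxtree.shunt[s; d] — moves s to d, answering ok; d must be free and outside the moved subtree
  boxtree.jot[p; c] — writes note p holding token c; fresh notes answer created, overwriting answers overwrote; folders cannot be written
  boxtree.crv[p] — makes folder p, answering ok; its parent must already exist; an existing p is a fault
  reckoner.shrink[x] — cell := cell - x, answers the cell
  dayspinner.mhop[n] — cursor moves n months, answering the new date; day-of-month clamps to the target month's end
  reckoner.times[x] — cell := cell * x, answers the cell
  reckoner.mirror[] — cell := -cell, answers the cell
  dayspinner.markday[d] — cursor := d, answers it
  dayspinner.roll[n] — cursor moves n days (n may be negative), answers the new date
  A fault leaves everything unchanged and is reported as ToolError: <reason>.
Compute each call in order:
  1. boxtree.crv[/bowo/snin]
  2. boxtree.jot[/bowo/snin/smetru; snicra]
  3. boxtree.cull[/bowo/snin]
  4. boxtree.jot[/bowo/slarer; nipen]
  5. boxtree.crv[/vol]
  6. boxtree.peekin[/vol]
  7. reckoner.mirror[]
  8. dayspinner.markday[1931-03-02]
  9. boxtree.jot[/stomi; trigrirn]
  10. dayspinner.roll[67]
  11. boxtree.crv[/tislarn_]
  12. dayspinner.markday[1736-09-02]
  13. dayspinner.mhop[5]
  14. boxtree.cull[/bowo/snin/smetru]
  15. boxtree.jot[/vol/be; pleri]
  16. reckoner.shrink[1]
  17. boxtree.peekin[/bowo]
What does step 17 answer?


Answer: [slarer, snin/]

Derivation:
~$ boxtree.crv /bowo/snin
[out] ok
~$ boxtree.jot /bowo/snin/smetru snicra
[out] created
~$ boxtree.cull /bowo/snin
[out] ToolError: not empty
~$ boxtree.jot /bowo/slarer nipen
[out] created
~$ boxtree.crv /vol
[out] ok
~$ boxtree.peekin /vol
[out] []
~$ reckoner.mirror
[out] 0
~$ dayspinner.markday 1931-03-02
[out] 1931-03-02
~$ boxtree.jot /stomi trigrirn
[out] overwrote
~$ dayspinner.roll 67
[out] 1931-05-08
~$ boxtree.crv /tislarn_
[out] ok
~$ dayspinner.markday 1736-09-02
[out] 1736-09-02
~$ dayspinner.mhop 5
[out] 1737-02-02
~$ boxtree.cull /bowo/snin/smetru
[out] ok
~$ boxtree.jot /vol/be pleri
[out] created
~$ reckoner.shrink 1
[out] -1
~$ boxtree.peekin /bowo
[out] [slarer, snin/]


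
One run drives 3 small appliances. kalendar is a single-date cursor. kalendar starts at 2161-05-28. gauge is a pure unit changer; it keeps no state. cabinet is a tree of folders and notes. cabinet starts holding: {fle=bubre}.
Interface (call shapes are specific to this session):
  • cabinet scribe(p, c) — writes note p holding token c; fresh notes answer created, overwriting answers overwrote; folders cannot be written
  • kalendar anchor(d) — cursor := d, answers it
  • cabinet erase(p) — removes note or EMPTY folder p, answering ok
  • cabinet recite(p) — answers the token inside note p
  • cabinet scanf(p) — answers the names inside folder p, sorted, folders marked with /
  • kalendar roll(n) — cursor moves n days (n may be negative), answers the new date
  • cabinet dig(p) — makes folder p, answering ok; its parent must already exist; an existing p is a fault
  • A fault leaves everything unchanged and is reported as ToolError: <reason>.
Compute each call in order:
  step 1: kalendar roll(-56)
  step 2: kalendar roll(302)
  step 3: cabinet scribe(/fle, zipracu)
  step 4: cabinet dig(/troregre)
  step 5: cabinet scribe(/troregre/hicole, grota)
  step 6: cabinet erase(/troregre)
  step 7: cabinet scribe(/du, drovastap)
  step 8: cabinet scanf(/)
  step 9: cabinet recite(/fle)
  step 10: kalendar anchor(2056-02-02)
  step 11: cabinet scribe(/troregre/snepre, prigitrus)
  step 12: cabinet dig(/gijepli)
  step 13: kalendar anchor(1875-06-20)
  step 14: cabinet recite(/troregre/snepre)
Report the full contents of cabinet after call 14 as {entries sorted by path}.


Answer: {du=drovastap, fle=zipracu, gijepli/, troregre/, troregre/hicole=grota, troregre/snepre=prigitrus}

Derivation:
I invoke kalendar roll on n=-56, — result: 2161-04-02.
Then kalendar roll on n=302, and get 2162-01-29.
Now I run cabinet scribe on p=/fle, c=zipracu, → overwrote.
I use cabinet dig on p=/troregre: ok.
Using cabinet scribe on p=/troregre/hicole, c=grota, and get created.
Now I run cabinet erase on p=/troregre, giving ToolError: not empty.
I invoke cabinet scribe on p=/du, c=drovastap, giving created.
Using cabinet scanf on p=/, giving [du, fle, troregre/].
I call cabinet recite on p=/fle, and get zipracu.
I call kalendar anchor on d=2056-02-02, and get 2056-02-02.
I invoke cabinet scribe on p=/troregre/snepre, c=prigitrus, and see created.
I invoke cabinet dig on p=/gijepli, and see ok.
I try kalendar anchor on d=1875-06-20, → 1875-06-20.
Using cabinet recite on p=/troregre/snepre, yielding prigitrus.


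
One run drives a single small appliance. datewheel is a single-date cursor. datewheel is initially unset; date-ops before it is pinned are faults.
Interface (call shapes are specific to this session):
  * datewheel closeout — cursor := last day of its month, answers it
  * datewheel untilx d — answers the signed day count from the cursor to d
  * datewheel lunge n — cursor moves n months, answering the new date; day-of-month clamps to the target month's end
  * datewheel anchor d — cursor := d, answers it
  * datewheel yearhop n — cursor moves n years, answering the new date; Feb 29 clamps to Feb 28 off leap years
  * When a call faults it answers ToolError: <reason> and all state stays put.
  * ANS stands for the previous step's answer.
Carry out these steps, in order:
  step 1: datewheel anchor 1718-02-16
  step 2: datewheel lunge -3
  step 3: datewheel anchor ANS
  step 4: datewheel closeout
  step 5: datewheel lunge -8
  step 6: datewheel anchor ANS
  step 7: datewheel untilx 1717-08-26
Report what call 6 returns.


Answer: 1717-03-30

Derivation:
// datewheel anchor(d: 1718-02-16) -> 1718-02-16
// datewheel lunge(n: -3) -> 1717-11-16
// datewheel anchor(d: ANS) -> 1717-11-16
// datewheel closeout() -> 1717-11-30
// datewheel lunge(n: -8) -> 1717-03-30
// datewheel anchor(d: ANS) -> 1717-03-30
// datewheel untilx(d: 1717-08-26) -> 149


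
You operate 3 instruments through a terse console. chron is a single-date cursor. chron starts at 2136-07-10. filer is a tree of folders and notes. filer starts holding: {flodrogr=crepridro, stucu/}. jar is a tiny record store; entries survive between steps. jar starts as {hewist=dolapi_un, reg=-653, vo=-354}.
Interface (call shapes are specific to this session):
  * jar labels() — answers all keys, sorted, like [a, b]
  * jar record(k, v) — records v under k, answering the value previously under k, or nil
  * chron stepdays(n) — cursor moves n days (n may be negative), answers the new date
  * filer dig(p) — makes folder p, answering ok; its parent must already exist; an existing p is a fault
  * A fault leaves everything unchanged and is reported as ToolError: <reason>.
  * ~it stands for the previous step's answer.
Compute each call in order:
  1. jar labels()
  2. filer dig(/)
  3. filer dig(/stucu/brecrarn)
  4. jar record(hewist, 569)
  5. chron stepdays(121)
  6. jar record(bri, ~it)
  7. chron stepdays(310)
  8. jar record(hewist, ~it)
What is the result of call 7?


Answer: 2137-09-14

Derivation:
;; jar labels() : [hewist, reg, vo]
;; filer dig(p→/) : ToolError: exists
;; filer dig(p→/stucu/brecrarn) : ok
;; jar record(k→hewist, v→569) : dolapi_un
;; chron stepdays(n→121) : 2136-11-08
;; jar record(k→bri, v→~it) : nil
;; chron stepdays(n→310) : 2137-09-14
;; jar record(k→hewist, v→~it) : 569


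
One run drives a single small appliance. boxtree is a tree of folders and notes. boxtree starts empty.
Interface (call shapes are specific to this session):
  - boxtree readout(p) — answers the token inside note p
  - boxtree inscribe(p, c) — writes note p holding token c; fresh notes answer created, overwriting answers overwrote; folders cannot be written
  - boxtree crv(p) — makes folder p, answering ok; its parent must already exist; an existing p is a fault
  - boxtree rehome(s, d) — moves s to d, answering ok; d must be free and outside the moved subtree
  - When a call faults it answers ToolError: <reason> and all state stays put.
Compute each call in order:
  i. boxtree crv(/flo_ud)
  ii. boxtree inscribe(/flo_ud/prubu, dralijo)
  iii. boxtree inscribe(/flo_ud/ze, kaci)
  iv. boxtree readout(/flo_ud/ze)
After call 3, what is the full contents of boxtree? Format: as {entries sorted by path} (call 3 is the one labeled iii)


I run boxtree crv using p: /flo_ud, → ok.
Now I run boxtree inscribe using p: /flo_ud/prubu, c: dralijo, which returns created.
Invoking boxtree inscribe using p: /flo_ud/ze, c: kaci, giving created.
I invoke boxtree readout using p: /flo_ud/ze, — result: kaci.

Answer: {flo_ud/, flo_ud/prubu=dralijo, flo_ud/ze=kaci}


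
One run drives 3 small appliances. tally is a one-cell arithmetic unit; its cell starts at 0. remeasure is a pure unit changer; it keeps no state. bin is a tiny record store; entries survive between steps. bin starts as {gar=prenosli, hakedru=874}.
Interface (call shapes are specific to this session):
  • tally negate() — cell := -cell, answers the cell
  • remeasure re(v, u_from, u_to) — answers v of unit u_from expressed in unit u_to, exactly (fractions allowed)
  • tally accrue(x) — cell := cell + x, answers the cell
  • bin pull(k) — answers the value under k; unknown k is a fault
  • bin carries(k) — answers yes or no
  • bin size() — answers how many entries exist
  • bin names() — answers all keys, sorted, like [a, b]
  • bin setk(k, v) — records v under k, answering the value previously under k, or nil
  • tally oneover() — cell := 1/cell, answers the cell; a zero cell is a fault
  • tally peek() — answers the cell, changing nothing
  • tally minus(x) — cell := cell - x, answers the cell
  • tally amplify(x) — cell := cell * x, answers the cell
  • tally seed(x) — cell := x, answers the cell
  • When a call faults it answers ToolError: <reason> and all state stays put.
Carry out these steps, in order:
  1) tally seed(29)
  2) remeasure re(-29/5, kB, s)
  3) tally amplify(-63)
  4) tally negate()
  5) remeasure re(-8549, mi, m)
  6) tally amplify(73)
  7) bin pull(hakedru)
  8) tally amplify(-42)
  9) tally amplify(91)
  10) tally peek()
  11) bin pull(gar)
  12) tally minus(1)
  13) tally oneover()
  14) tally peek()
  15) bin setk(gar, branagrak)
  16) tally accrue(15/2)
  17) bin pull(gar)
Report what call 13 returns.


Using tally seed using x='29', which returns 29.
I try remeasure re using v='-29/5', u_from='kB', u_to='s', yielding ToolError: incompatible units.
I try tally amplify using x='-63', giving -1827.
Then tally negate, and observe 1827.
Next I call remeasure re using v='-8549', u_from='mi', u_to='m', giving -1719785232/125.
I call tally amplify using x='73', giving 133371.
I use bin pull using k='hakedru', giving 874.
Invoking tally amplify using x='-42', giving -5601582.
Using tally amplify using x='91', and observe -509743962.
Then tally peek(), → -509743962.
I run bin pull using k='gar', giving prenosli.
Then tally minus using x='1', and observe -509743963.
Next I call tally oneover, → -1/509743963.
I try tally peek(): -1/509743963.
I try bin setk using k='gar', v='branagrak', and get prenosli.
Then tally accrue using x='15/2', — result: 7646159443/1019487926.
Then bin pull using k='gar', which returns branagrak.

Answer: -1/509743963


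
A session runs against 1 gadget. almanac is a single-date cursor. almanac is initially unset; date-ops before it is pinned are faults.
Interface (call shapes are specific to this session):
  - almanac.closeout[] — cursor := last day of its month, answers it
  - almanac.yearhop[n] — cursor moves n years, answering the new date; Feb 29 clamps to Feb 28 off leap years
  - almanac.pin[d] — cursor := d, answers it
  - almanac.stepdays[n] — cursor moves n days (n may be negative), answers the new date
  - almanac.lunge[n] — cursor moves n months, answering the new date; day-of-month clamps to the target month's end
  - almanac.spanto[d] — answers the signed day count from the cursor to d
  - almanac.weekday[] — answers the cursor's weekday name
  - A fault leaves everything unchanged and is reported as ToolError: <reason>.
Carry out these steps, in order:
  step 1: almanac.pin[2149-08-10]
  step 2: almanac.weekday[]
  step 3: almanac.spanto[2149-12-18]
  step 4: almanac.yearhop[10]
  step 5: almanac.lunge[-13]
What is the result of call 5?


Answer: 2158-07-10

Derivation:
Invoking almanac.pin(d→2149-08-10), — result: 2149-08-10.
Now I run almanac.weekday(), yielding Sunday.
Then almanac.spanto(d→2149-12-18), yielding 130.
I try almanac.yearhop(n→10): 2159-08-10.
I use almanac.lunge(n→-13), — result: 2158-07-10.


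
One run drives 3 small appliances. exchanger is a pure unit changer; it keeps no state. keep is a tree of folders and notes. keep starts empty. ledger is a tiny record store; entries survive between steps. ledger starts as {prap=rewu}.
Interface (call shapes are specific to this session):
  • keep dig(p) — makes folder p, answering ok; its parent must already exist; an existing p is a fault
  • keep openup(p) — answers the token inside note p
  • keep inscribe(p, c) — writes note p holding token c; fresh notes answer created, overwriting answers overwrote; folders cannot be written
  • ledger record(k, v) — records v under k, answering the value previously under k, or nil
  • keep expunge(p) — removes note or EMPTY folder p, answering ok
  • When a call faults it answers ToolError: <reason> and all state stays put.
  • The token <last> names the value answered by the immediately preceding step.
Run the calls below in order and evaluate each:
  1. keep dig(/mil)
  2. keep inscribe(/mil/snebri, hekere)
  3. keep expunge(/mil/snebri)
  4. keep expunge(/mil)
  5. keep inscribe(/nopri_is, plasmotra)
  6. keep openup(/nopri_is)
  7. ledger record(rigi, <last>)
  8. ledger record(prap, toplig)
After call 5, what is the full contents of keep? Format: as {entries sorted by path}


Answer: {nopri_is=plasmotra}

Derivation:
>> keep dig(p='/mil')
<< ok
>> keep inscribe(p='/mil/snebri', c='hekere')
<< created
>> keep expunge(p='/mil/snebri')
<< ok
>> keep expunge(p='/mil')
<< ok
>> keep inscribe(p='/nopri_is', c='plasmotra')
<< created
>> keep openup(p='/nopri_is')
<< plasmotra
>> ledger record(k='rigi', v='<last>')
<< nil
>> ledger record(k='prap', v='toplig')
<< rewu


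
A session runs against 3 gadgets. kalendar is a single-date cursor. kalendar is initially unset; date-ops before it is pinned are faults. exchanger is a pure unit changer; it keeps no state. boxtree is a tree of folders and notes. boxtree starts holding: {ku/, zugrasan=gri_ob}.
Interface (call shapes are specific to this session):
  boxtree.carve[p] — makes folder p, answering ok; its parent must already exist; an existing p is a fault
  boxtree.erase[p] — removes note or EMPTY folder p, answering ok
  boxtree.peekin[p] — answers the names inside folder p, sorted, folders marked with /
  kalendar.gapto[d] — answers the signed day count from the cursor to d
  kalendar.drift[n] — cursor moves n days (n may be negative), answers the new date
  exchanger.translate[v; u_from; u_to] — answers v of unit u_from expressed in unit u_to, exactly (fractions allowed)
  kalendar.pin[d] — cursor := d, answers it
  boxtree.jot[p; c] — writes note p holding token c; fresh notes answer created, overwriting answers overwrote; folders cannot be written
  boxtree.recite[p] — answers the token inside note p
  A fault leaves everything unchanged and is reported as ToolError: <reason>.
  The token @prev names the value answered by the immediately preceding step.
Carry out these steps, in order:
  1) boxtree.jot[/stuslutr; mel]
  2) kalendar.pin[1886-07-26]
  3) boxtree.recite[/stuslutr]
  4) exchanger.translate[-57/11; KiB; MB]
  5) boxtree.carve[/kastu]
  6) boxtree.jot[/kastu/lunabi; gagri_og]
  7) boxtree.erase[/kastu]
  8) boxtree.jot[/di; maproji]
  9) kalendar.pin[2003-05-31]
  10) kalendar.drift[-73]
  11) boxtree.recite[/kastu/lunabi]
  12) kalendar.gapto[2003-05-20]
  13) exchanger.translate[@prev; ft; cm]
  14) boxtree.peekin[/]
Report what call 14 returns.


$ boxtree.jot p=/stuslutr c=mel
:: created
$ kalendar.pin d=1886-07-26
:: 1886-07-26
$ boxtree.recite p=/stuslutr
:: mel
$ exchanger.translate v=-57/11 u_from=KiB u_to=MB
:: -912/171875
$ boxtree.carve p=/kastu
:: ok
$ boxtree.jot p=/kastu/lunabi c=gagri_og
:: created
$ boxtree.erase p=/kastu
:: ToolError: not empty
$ boxtree.jot p=/di c=maproji
:: created
$ kalendar.pin d=2003-05-31
:: 2003-05-31
$ kalendar.drift n=-73
:: 2003-03-19
$ boxtree.recite p=/kastu/lunabi
:: gagri_og
$ kalendar.gapto d=2003-05-20
:: 62
$ exchanger.translate v=@prev u_from=ft u_to=cm
:: 47244/25
$ boxtree.peekin p=/
:: [di, kastu/, ku/, stuslutr, zugrasan]

Answer: [di, kastu/, ku/, stuslutr, zugrasan]
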